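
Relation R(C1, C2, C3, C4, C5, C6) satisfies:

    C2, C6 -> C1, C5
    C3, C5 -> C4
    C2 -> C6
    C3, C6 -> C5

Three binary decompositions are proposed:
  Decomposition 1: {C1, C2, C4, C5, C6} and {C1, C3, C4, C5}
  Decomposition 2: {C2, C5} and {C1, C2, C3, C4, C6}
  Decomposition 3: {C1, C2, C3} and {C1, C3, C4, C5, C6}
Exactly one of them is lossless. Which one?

Decomposition 2

Decomposition 1: common = {C1, C4, C5}, closure = {C1, C4, C5} → lossy.
Decomposition 2: common = {C2}, closure = {C1, C2, C5, C6} → lossless.
Decomposition 3: common = {C1, C3}, closure = {C1, C3} → lossy.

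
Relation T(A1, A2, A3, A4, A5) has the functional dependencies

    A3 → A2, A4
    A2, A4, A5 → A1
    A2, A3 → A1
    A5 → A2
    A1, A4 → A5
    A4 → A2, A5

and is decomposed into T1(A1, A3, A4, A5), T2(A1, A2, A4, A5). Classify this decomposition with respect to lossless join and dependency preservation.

Lossless test: (A1, A4, A5)⁺ = {A1, A2, A4, A5}, which contains all of one fragment — lossless.
Dependency preservation: A3 → A2, A4; A2, A3 → A1 are not contained in any single fragment, but the restricted closure of each left-hand side across the fragments still reaches the right-hand side; the remaining FDs each lie inside some fragment. All dependencies are preserved.

lossless and dependency-preserving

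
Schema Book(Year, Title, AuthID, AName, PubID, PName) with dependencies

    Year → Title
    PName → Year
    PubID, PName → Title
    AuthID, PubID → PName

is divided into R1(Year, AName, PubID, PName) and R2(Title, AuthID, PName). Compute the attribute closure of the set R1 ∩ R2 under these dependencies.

Year, Title, PName

R1 ∩ R2 = {PName}.
PName → Year applies, adding Year
Year → Title applies, adding Title
Closure: {Year, Title, PName}.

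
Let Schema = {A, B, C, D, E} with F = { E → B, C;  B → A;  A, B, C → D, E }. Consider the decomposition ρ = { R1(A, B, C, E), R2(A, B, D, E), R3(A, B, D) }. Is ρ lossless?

Chase test. Columns are A, B, C, D, E; row i has aⱼ where attribute j ∈ Ri, else bᵢⱼ.
Initial tableau (one row per fragment):
  row 1: a1 a2 a3 b14 a5
  row 2: a1 a2 b23 a4 a5
  row 3: a1 a2 b33 a4 b35
Rows 1 and 2 agree on E; apply E→B, C and equate their B, C entries.
Rows 1 and 2 agree on A, B, C; apply A, B, C→D, E and equate their D, E entries.
Row 1 is now all distinguished symbols — the join is lossless.

Yes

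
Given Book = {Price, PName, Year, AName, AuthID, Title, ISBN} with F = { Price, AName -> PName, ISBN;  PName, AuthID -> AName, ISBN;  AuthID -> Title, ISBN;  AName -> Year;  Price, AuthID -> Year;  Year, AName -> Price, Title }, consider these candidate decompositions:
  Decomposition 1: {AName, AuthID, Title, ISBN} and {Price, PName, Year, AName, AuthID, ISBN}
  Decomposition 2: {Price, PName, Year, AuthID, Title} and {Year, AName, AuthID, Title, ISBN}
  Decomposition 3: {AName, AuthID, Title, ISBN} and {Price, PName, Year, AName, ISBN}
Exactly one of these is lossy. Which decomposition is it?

Decomposition 1: common = {AName, AuthID, ISBN}, closure = {Price, PName, Year, AName, AuthID, Title, ISBN} → lossless.
Decomposition 2: common = {Year, AuthID, Title}, closure = {Year, AuthID, Title, ISBN} → lossy.
Decomposition 3: common = {AName, ISBN}, closure = {Price, PName, Year, AName, Title, ISBN} → lossless.

Decomposition 2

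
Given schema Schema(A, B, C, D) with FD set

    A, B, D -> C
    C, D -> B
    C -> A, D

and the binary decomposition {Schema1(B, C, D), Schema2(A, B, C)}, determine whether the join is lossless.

Yes

Common attributes: Schema1 ∩ Schema2 = {B, C}.
Closure of {B, C}: C → A, D applies, adding A, D. So (B, C)⁺ = {A, B, C, D}.
This closure contains every attribute of Schema1, so Schema1 ∩ Schema2 → Schema1. The join is lossless.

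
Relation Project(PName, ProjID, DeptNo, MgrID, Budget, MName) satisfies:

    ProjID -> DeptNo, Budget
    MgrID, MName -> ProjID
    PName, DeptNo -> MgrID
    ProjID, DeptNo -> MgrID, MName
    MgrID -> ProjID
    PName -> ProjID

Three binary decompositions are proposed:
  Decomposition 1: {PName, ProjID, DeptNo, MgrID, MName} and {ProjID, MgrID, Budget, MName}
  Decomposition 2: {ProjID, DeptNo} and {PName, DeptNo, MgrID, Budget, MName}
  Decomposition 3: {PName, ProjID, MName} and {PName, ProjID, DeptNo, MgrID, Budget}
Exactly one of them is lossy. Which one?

Decomposition 2

Decomposition 1: common = {ProjID, MgrID, MName}, closure = {ProjID, DeptNo, MgrID, Budget, MName} → lossless.
Decomposition 2: common = {DeptNo}, closure = {DeptNo} → lossy.
Decomposition 3: common = {PName, ProjID}, closure = {PName, ProjID, DeptNo, MgrID, Budget, MName} → lossless.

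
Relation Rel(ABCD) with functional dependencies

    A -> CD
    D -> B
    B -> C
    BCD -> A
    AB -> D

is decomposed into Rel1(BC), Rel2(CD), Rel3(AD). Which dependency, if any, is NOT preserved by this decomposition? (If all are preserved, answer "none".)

D -> B

Check D → B: no single fragment contains all of {BD}, and the restricted closure of {D} across the fragments never reaches {B}.
A → CD is preserved.
B → C is preserved.
BCD → A is preserved.
AB → D is preserved.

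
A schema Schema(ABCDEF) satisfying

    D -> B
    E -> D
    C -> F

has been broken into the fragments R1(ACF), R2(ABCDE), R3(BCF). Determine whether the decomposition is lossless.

Yes

Chase test. Columns are ABCDEF; row i has aⱼ where attribute j ∈ Ri, else bᵢⱼ.
Initial tableau (one row per fragment):
  row 1: a1 b12 a3 b14 b15 a6
  row 2: a1 a2 a3 a4 a5 b26
  row 3: b31 a2 a3 b34 b35 a6
Rows 1 and 2 agree on C; apply C→F and equate their F entries.
Row 2 is now all distinguished symbols — the join is lossless.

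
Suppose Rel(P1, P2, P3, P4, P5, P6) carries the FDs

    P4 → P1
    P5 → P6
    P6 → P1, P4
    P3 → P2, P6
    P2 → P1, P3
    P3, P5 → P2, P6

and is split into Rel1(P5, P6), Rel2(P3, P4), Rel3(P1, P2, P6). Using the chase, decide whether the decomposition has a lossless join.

Chase test. Columns are P1, P2, P3, P4, P5, P6; row i has aⱼ where attribute j ∈ Reli, else bᵢⱼ.
Initial tableau (one row per fragment):
  row 1: b11 b12 b13 b14 a5 a6
  row 2: b21 b22 a3 a4 b25 b26
  row 3: a1 a2 b33 b34 b35 a6
Rows 1 and 3 agree on P6; apply P6→P1, P4 and equate their P1, P4 entries.
No row becomes fully distinguished — the join is lossy.

No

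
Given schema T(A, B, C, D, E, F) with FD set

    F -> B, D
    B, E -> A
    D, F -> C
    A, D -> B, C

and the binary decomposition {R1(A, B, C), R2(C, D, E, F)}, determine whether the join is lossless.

Common attributes: R1 ∩ R2 = {C}.
No dependency enlarges {C}, so (C)⁺ = {C}.
The closure contains neither all of R1 = {A, B, C} nor all of R2 = {C, D, E, F}, so the common attributes are not a superkey of either fragment. The join is lossy.

No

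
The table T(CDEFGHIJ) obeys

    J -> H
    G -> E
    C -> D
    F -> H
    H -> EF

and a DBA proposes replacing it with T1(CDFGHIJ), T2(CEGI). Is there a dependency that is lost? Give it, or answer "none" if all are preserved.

H -> EF

Check H → EF: no single fragment contains all of {EFH}, and the restricted closure of {H} across the fragments never reaches {EF}.
J → H is preserved.
G → E is preserved.
C → D is preserved.
F → H is preserved.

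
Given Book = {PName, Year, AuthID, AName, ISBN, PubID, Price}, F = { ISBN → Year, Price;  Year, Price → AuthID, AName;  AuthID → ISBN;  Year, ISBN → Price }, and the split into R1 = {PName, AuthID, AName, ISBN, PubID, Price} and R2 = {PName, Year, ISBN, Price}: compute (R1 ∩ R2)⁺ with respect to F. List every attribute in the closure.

PName, Year, AuthID, AName, ISBN, Price

R1 ∩ R2 = {PName, ISBN, Price}.
ISBN → Year, Price applies, adding Year
Year, Price → AuthID, AName applies, adding AuthID, AName
Closure: {PName, Year, AuthID, AName, ISBN, Price}.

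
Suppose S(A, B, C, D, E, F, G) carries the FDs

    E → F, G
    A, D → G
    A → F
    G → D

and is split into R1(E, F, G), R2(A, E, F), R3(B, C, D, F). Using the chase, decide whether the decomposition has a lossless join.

No

Chase test. Columns are A, B, C, D, E, F, G; row i has aⱼ where attribute j ∈ Ri, else bᵢⱼ.
Initial tableau (one row per fragment):
  row 1: b11 b12 b13 b14 a5 a6 a7
  row 2: a1 b22 b23 b24 a5 a6 b27
  row 3: b31 a2 a3 a4 b35 a6 b37
Rows 1 and 2 agree on E; apply E→F, G and equate their F, G entries.
Rows 1 and 2 agree on G; apply G→D and equate their D entries.
No row becomes fully distinguished — the join is lossy.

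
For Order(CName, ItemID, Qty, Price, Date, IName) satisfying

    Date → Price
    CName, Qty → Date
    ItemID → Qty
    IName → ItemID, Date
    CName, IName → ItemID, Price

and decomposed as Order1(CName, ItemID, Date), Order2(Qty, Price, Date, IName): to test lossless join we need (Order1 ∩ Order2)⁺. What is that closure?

Order1 ∩ Order2 = {Date}.
Date → Price applies, adding Price
Closure: {Price, Date}.

Price, Date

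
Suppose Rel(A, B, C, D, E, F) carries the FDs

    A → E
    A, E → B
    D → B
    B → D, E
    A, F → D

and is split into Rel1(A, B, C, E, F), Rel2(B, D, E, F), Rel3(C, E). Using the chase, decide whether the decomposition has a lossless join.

Yes

Chase test. Columns are A, B, C, D, E, F; row i has aⱼ where attribute j ∈ Reli, else bᵢⱼ.
Initial tableau (one row per fragment):
  row 1: a1 a2 a3 b14 a5 a6
  row 2: b21 a2 b23 a4 a5 a6
  row 3: b31 b32 a3 b34 a5 b36
Rows 1 and 2 agree on B; apply B→D, E and equate their D, E entries.
Row 1 is now all distinguished symbols — the join is lossless.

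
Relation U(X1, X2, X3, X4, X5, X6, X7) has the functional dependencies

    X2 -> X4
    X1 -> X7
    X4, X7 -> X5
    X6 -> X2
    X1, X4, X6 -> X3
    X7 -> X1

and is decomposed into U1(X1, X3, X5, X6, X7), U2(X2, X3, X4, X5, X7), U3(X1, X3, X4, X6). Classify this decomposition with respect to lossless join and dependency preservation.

lossy and not dependency-preserving

Lossless test (chase): Rows 1 and 3 agree on X1; apply X1→X7 and equate their X7 entries. Rows 2 and 3 agree on X4, X7; apply X4, X7→X5 and equate their X5 entries. Rows 1 and 3 agree on X6; apply X6→X2 and equate their X2 entries. Rows 1 and 2 agree on X7; apply X7→X1 and equate their X1 entries. Rows 1 and 3 agree on X2; apply X2→X4 and equate their X4 entries. No row becomes fully distinguished — the join is lossy.
Dependency preservation: the restricted closure of {X6} across the fragments never reaches {X2}, so X6 → X2 cannot be enforced without a join — not preserved.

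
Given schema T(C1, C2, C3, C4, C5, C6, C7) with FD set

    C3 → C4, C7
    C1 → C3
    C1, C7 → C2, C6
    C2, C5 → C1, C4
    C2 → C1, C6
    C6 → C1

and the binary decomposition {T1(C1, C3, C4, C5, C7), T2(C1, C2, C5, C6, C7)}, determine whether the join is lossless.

Yes

Common attributes: T1 ∩ T2 = {C1, C5, C7}.
Closure of {C1, C5, C7}: C1 → C3 applies, adding C3; C1, C7 → C2, C6 applies, adding C2, C6; C2, C5 → C1, C4 applies, adding C4. So (C1, C5, C7)⁺ = {C1, C2, C3, C4, C5, C6, C7}.
This closure contains every attribute of T1, so T1 ∩ T2 → T1. The join is lossless.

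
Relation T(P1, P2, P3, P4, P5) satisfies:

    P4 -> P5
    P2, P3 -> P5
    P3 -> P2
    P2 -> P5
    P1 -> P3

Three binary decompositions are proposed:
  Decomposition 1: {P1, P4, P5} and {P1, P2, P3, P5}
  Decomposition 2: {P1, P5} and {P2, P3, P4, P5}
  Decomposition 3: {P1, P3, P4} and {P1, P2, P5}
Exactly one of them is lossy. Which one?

Decomposition 2

Decomposition 1: common = {P1, P5}, closure = {P1, P2, P3, P5} → lossless.
Decomposition 2: common = {P5}, closure = {P5} → lossy.
Decomposition 3: common = {P1}, closure = {P1, P2, P3, P5} → lossless.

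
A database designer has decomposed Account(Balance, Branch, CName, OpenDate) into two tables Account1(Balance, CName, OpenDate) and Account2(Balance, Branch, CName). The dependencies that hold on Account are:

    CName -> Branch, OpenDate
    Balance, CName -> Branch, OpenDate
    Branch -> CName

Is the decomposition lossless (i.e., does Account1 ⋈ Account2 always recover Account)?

Common attributes: Account1 ∩ Account2 = {Balance, CName}.
Closure of {Balance, CName}: CName → Branch, OpenDate applies, adding Branch, OpenDate. So (Balance, CName)⁺ = {Balance, Branch, CName, OpenDate}.
This closure contains every attribute of Account1, so Account1 ∩ Account2 → Account1. The join is lossless.

Yes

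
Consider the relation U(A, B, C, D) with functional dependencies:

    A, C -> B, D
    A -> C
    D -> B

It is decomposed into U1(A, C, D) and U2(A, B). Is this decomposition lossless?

Common attributes: U1 ∩ U2 = {A}.
Closure of {A}: A → C applies, adding C; A, C → B, D applies, adding B, D. So (A)⁺ = {A, B, C, D}.
This closure contains every attribute of U1, so U1 ∩ U2 → U1. The join is lossless.

Yes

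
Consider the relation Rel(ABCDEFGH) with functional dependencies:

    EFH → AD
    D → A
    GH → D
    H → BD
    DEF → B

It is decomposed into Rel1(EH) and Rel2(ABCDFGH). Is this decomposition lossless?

No

Common attributes: Rel1 ∩ Rel2 = {H}.
Closure of {H}: H → BD applies, adding BD; D → A applies, adding A. So (H)⁺ = {ABDH}.
The closure contains neither all of Rel1 = {EH} nor all of Rel2 = {ABCDFGH}, so the common attributes are not a superkey of either fragment. The join is lossy.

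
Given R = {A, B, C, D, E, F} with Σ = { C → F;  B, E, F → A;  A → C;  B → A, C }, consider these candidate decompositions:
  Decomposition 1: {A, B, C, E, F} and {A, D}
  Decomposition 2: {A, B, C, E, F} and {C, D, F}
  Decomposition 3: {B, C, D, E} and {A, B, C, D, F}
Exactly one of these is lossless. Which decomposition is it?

Decomposition 1: common = {A}, closure = {A, C, F} → lossy.
Decomposition 2: common = {C, F}, closure = {C, F} → lossy.
Decomposition 3: common = {B, C, D}, closure = {A, B, C, D, F} → lossless.

Decomposition 3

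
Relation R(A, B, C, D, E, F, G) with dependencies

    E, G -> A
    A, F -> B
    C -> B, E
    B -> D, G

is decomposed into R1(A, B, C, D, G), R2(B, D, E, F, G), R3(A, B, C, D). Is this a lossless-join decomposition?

No

Chase test. Columns are A, B, C, D, E, F, G; row i has aⱼ where attribute j ∈ Ri, else bᵢⱼ.
Initial tableau (one row per fragment):
  row 1: a1 a2 a3 a4 b15 b16 a7
  row 2: b21 a2 b23 a4 a5 a6 a7
  row 3: a1 a2 a3 a4 b35 b36 b37
Rows 1 and 3 agree on C; apply C→B, E and equate their B, E entries.
Rows 1 and 3 agree on B; apply B→D, G and equate their D, G entries.
No row becomes fully distinguished — the join is lossy.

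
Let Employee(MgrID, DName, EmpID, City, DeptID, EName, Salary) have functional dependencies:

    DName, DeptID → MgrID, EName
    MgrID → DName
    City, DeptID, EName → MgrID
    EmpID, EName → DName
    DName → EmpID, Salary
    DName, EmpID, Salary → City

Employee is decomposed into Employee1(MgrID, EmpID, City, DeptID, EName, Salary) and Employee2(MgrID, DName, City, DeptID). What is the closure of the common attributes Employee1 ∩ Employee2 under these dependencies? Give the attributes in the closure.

MgrID, DName, EmpID, City, DeptID, EName, Salary

Employee1 ∩ Employee2 = {MgrID, City, DeptID}.
MgrID → DName applies, adding DName
DName → EmpID, Salary applies, adding EmpID, Salary
DName, DeptID → MgrID, EName applies, adding EName
Closure: {MgrID, DName, EmpID, City, DeptID, EName, Salary}.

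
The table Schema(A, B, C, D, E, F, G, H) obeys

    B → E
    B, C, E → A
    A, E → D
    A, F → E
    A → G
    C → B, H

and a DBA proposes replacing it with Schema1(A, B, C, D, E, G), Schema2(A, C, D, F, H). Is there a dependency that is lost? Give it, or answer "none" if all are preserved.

A, F → E

Check A, F → E: no single fragment contains all of {A, E, F}, and the restricted closure of {A, F} across the fragments never reaches {E}.
B → E is preserved.
B, C, E → A is preserved.
A, E → D is preserved.
A → G is preserved.
C → B, H is preserved.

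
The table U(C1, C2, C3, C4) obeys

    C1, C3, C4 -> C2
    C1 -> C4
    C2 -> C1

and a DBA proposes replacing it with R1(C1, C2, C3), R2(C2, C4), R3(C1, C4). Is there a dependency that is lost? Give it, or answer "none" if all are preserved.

C1, C3, C4 → C2: restricted closure across fragments reaches C2.
C1 → C4 lies within R3.
C2 → C1 lies within R1.
Every dependency is enforceable on the fragments, so the decomposition is dependency-preserving.

none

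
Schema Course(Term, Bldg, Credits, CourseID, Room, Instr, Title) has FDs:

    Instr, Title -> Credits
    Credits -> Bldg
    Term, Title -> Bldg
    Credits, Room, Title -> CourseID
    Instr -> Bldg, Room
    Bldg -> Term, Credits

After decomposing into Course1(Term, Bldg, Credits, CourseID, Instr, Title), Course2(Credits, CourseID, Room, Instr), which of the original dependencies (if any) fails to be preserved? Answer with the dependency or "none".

Credits, Room, Title -> CourseID

Check Credits, Room, Title → CourseID: no single fragment contains all of {Credits, CourseID, Room, Title}, and the restricted closure of {Credits, Room, Title} across the fragments never reaches {CourseID}.
Instr, Title → Credits is preserved.
Credits → Bldg is preserved.
Term, Title → Bldg is preserved.
Instr → Bldg, Room is preserved.
Bldg → Term, Credits is preserved.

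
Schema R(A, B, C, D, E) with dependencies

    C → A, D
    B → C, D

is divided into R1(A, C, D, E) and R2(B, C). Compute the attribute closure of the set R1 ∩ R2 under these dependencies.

A, C, D

R1 ∩ R2 = {C}.
C → A, D applies, adding A, D
Closure: {A, C, D}.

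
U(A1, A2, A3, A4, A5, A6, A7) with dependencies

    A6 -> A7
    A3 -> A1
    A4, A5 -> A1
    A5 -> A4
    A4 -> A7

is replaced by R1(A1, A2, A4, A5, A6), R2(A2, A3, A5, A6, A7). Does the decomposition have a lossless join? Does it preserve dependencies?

Lossless test: (A2, A5, A6)⁺ = {A1, A2, A4, A5, A6, A7}, which contains all of one fragment — lossless.
Dependency preservation: the restricted closure of {A3} across the fragments never reaches {A1}, so A3 → A1 cannot be enforced without a join — not preserved.

lossless but not dependency-preserving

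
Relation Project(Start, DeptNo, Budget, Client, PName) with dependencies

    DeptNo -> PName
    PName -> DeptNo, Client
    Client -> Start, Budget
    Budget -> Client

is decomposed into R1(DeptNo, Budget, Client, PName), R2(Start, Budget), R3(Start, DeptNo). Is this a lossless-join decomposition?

Chase test. Columns are Start, DeptNo, Budget, Client, PName; row i has aⱼ where attribute j ∈ Ri, else bᵢⱼ.
Initial tableau (one row per fragment):
  row 1: b11 a2 a3 a4 a5
  row 2: a1 b22 a3 b24 b25
  row 3: a1 a2 b33 b34 b35
Rows 1 and 3 agree on DeptNo; apply DeptNo→PName and equate their PName entries.
Rows 1 and 3 agree on PName; apply PName→DeptNo, Client and equate their DeptNo, Client entries.
Rows 1 and 3 agree on Client; apply Client→Start, Budget and equate their Start, Budget entries.
Rows 1 and 2 agree on Budget; apply Budget→Client and equate their Client entries.
Row 1 is now all distinguished symbols — the join is lossless.

Yes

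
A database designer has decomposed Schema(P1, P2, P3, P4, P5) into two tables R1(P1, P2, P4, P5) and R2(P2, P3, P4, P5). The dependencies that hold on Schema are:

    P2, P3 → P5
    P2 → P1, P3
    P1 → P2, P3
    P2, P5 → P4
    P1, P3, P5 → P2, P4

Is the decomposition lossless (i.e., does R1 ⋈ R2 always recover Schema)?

Yes

Common attributes: R1 ∩ R2 = {P2, P4, P5}.
Closure of {P2, P4, P5}: P2 → P1, P3 applies, adding P1, P3. So (P2, P4, P5)⁺ = {P1, P2, P3, P4, P5}.
This closure contains every attribute of R1, so R1 ∩ R2 → R1. The join is lossless.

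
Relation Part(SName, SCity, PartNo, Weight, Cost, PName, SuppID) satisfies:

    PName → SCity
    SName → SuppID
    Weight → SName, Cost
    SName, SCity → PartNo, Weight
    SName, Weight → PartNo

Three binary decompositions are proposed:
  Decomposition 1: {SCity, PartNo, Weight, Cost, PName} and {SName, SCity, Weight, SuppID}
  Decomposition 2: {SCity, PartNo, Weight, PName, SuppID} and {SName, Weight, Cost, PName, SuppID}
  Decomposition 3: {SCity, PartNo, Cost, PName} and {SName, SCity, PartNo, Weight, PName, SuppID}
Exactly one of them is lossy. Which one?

Decomposition 1: common = {SCity, Weight}, closure = {SName, SCity, PartNo, Weight, Cost, SuppID} → lossless.
Decomposition 2: common = {Weight, PName, SuppID}, closure = {SName, SCity, PartNo, Weight, Cost, PName, SuppID} → lossless.
Decomposition 3: common = {SCity, PartNo, PName}, closure = {SCity, PartNo, PName} → lossy.

Decomposition 3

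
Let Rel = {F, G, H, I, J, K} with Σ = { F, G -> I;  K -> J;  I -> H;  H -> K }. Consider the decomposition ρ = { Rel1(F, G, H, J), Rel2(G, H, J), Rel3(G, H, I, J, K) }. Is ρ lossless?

Chase test. Columns are F, G, H, I, J, K; row i has aⱼ where attribute j ∈ Reli, else bᵢⱼ.
Initial tableau (one row per fragment):
  row 1: a1 a2 a3 b14 a5 b16
  row 2: b21 a2 a3 b24 a5 b26
  row 3: b31 a2 a3 a4 a5 a6
Rows 1 and 2 agree on H; apply H→K and equate their K entries.
Rows 1 and 3 agree on H; apply H→K and equate their K entries.
No row becomes fully distinguished — the join is lossy.

No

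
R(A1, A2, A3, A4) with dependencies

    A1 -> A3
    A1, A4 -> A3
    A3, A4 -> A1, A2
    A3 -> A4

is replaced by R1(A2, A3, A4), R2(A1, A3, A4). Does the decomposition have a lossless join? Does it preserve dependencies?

lossless and dependency-preserving

Lossless test: (A3, A4)⁺ = {A1, A2, A3, A4}, which contains all of one fragment — lossless.
Dependency preservation: A3, A4 → A1, A2 is not contained in any single fragment, but the restricted closure of its left-hand side across the fragments still reaches the right-hand side; the remaining FDs each lie inside some fragment. All dependencies are preserved.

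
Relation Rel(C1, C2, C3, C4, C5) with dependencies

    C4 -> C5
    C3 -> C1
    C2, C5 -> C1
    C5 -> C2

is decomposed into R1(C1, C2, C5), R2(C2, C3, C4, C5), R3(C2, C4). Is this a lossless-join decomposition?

Chase test. Columns are C1, C2, C3, C4, C5; row i has aⱼ where attribute j ∈ Ri, else bᵢⱼ.
Initial tableau (one row per fragment):
  row 1: a1 a2 b13 b14 a5
  row 2: b21 a2 a3 a4 a5
  row 3: b31 a2 b33 a4 b35
Rows 2 and 3 agree on C4; apply C4→C5 and equate their C5 entries.
Rows 1 and 2 agree on C2, C5; apply C2, C5→C1 and equate their C1 entries.
Rows 1 and 3 agree on C2, C5; apply C2, C5→C1 and equate their C1 entries.
Row 2 is now all distinguished symbols — the join is lossless.

Yes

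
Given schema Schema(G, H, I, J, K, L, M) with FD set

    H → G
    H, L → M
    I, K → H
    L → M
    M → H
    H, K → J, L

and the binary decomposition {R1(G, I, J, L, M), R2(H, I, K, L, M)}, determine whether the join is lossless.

No

Common attributes: R1 ∩ R2 = {I, L, M}.
Closure of {I, L, M}: M → H applies, adding H; H → G applies, adding G. So (I, L, M)⁺ = {G, H, I, L, M}.
The closure contains neither all of R1 = {G, I, J, L, M} nor all of R2 = {H, I, K, L, M}, so the common attributes are not a superkey of either fragment. The join is lossy.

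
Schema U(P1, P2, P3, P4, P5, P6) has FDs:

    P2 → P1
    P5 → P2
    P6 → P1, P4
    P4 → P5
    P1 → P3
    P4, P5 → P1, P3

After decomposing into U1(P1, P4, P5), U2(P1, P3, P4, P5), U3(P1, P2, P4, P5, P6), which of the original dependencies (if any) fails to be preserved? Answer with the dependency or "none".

none

P2 → P1 lies within U3.
P5 → P2 lies within U3.
P6 → P1, P4 lies within U3.
P4 → P5 lies within U1.
P1 → P3 lies within U2.
P4, P5 → P1, P3 lies within U2.
Every dependency is enforceable on the fragments, so the decomposition is dependency-preserving.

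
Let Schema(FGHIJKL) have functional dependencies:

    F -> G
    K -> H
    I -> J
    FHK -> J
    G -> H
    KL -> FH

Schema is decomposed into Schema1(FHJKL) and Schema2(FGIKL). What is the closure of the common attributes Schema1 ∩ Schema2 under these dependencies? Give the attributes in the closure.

FGHJKL

Schema1 ∩ Schema2 = {FKL}.
F → G applies, adding G
K → H applies, adding H
FHK → J applies, adding J
Closure: {FGHJKL}.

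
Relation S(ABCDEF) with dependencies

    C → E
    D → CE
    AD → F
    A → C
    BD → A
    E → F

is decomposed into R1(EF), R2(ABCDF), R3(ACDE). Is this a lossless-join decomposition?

Chase test. Columns are ABCDEF; row i has aⱼ where attribute j ∈ Ri, else bᵢⱼ.
Initial tableau (one row per fragment):
  row 1: b11 b12 b13 b14 a5 a6
  row 2: a1 a2 a3 a4 b25 a6
  row 3: a1 b32 a3 a4 a5 b36
Rows 2 and 3 agree on C; apply C→E and equate their E entries.
Rows 2 and 3 agree on AD; apply AD→F and equate their F entries.
Row 2 is now all distinguished symbols — the join is lossless.

Yes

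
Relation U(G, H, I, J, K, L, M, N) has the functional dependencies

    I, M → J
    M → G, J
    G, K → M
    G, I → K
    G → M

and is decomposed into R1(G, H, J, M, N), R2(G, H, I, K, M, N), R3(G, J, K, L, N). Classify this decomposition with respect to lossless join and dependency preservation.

lossy but dependency-preserving

Lossless test (chase): Rows 1 and 2 agree on M; apply M→G, J and equate their G, J entries. Rows 2 and 3 agree on G, K; apply G, K→M and equate their M entries. No row becomes fully distinguished — the join is lossy.
Dependency preservation: I, M → J is not contained in any single fragment, but the restricted closure of its left-hand side across the fragments still reaches the right-hand side; the remaining FDs each lie inside some fragment. All dependencies are preserved.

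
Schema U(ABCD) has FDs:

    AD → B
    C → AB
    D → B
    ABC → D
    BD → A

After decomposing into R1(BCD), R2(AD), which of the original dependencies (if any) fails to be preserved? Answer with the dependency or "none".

none

AD → B: restricted closure across fragments reaches B.
C → AB: restricted closure across fragments reaches AB.
D → B lies within R1.
ABC → D: restricted closure across fragments reaches D.
BD → A: restricted closure across fragments reaches A.
Every dependency is enforceable on the fragments, so the decomposition is dependency-preserving.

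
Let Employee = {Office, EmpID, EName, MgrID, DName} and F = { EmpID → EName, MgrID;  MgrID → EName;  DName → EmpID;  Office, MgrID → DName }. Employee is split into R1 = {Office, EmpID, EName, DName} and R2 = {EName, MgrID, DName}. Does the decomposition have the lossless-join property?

Common attributes: R1 ∩ R2 = {EName, DName}.
Closure of {EName, DName}: DName → EmpID applies, adding EmpID; EmpID → EName, MgrID applies, adding MgrID. So (EName, DName)⁺ = {EmpID, EName, MgrID, DName}.
This closure contains every attribute of R2, so R1 ∩ R2 → R2. The join is lossless.

Yes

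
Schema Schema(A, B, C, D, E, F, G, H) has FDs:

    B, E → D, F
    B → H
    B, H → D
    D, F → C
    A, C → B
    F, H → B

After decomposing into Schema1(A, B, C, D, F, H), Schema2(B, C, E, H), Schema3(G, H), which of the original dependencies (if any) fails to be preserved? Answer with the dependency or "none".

Check B, E → D, F: no single fragment contains all of {B, D, E, F}, and the restricted closure of {B, E} across the fragments never reaches {D, F}.
B → H is preserved.
B, H → D is preserved.
D, F → C is preserved.
A, C → B is preserved.
F, H → B is preserved.

B, E → D, F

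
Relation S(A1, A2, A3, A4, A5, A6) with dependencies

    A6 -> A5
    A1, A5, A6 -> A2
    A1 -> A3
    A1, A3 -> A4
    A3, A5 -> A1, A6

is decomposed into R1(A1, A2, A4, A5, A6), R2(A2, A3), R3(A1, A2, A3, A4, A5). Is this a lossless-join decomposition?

Yes

Chase test. Columns are A1, A2, A3, A4, A5, A6; row i has aⱼ where attribute j ∈ Ri, else bᵢⱼ.
Initial tableau (one row per fragment):
  row 1: a1 a2 b13 a4 a5 a6
  row 2: b21 a2 a3 b24 b25 b26
  row 3: a1 a2 a3 a4 a5 b36
Rows 1 and 3 agree on A1; apply A1→A3 and equate their A3 entries.
Rows 1 and 3 agree on A3, A5; apply A3, A5→A1, A6 and equate their A1, A6 entries.
Row 1 is now all distinguished symbols — the join is lossless.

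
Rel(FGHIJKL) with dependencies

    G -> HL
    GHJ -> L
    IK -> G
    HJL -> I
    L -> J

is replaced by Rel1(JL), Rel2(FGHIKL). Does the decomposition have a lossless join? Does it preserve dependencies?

lossless and dependency-preserving

Lossless test: (L)⁺ = {JL}, which contains all of one fragment — lossless.
Dependency preservation: GHJ → L; HJL → I are not contained in any single fragment, but the restricted closure of each left-hand side across the fragments still reaches the right-hand side; the remaining FDs each lie inside some fragment. All dependencies are preserved.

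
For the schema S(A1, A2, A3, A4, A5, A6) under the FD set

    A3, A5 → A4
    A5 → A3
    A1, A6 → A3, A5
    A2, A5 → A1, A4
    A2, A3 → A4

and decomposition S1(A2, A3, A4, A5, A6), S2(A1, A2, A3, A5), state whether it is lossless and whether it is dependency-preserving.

lossless but not dependency-preserving

Lossless test: (A2, A3, A5)⁺ = {A1, A2, A3, A4, A5}, which contains all of one fragment — lossless.
Dependency preservation: the restricted closure of {A1, A6} across the fragments never reaches {A3, A5}, so A1, A6 → A3, A5 cannot be enforced without a join — not preserved.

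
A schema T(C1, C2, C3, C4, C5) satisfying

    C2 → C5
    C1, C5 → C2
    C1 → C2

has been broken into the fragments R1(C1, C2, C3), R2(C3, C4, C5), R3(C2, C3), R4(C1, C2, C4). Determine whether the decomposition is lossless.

Chase test. Columns are C1, C2, C3, C4, C5; row i has aⱼ where attribute j ∈ Ri, else bᵢⱼ.
Initial tableau (one row per fragment):
  row 1: a1 a2 a3 b14 b15
  row 2: b21 b22 a3 a4 a5
  row 3: b31 a2 a3 b34 b35
  row 4: a1 a2 b43 a4 b45
Rows 1 and 3 agree on C2; apply C2→C5 and equate their C5 entries.
Rows 1 and 4 agree on C2; apply C2→C5 and equate their C5 entries.
No row becomes fully distinguished — the join is lossy.

No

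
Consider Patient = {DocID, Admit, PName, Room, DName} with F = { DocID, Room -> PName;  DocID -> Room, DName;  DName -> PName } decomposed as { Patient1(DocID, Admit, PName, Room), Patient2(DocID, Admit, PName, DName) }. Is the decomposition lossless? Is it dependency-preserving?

lossless and dependency-preserving

Lossless test: (DocID, Admit, PName)⁺ = {DocID, Admit, PName, Room, DName}, which contains all of one fragment — lossless.
Dependency preservation: DocID → Room, DName is not contained in any single fragment, but the restricted closure of its left-hand side across the fragments still reaches the right-hand side; the remaining FDs each lie inside some fragment. All dependencies are preserved.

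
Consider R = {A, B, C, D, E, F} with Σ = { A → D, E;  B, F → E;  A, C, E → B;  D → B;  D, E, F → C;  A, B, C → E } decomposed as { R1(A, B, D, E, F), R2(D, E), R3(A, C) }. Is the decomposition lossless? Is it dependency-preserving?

Lossless test (chase): Rows 1 and 3 agree on A; apply A→D, E and equate their D, E entries. Rows 1 and 2 agree on D; apply D→B and equate their B entries. Rows 1 and 3 agree on D; apply D→B and equate their B entries. No row becomes fully distinguished — the join is lossy.
Dependency preservation: the restricted closure of {D, E, F} across the fragments never reaches {C}, so D, E, F → C cannot be enforced without a join — not preserved.

lossy and not dependency-preserving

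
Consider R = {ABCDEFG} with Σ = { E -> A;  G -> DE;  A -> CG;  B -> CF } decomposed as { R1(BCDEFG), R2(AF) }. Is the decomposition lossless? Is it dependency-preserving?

Lossless test: (F)⁺ = {F}, which is a superkey of neither fragment — lossy.
Dependency preservation: the restricted closure of {E} across the fragments never reaches {A}, so E → A cannot be enforced without a join — not preserved.

lossy and not dependency-preserving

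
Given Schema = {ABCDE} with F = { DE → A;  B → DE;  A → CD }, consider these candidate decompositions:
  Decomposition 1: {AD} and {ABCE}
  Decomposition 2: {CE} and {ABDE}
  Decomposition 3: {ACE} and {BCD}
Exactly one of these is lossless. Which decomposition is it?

Decomposition 1

Decomposition 1: common = {A}, closure = {ACD} → lossless.
Decomposition 2: common = {E}, closure = {E} → lossy.
Decomposition 3: common = {C}, closure = {C} → lossy.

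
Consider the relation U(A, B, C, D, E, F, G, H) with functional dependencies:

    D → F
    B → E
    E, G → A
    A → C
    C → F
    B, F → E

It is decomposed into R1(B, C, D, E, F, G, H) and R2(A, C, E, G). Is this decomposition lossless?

Common attributes: R1 ∩ R2 = {C, E, G}.
Closure of {C, E, G}: E, G → A applies, adding A; C → F applies, adding F. So (C, E, G)⁺ = {A, C, E, F, G}.
This closure contains every attribute of R2, so R1 ∩ R2 → R2. The join is lossless.

Yes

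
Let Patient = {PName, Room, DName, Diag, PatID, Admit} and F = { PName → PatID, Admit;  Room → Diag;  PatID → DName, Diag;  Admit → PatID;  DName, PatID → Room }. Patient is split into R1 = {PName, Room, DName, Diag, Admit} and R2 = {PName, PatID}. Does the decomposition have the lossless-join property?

Yes

Common attributes: R1 ∩ R2 = {PName}.
Closure of {PName}: PName → PatID, Admit applies, adding PatID, Admit; PatID → DName, Diag applies, adding DName, Diag; DName, PatID → Room applies, adding Room. So (PName)⁺ = {PName, Room, DName, Diag, PatID, Admit}.
This closure contains every attribute of R1, so R1 ∩ R2 → R1. The join is lossless.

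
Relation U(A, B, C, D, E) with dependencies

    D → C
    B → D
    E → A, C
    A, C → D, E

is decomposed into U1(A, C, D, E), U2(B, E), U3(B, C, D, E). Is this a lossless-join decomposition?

Yes

Chase test. Columns are A, B, C, D, E; row i has aⱼ where attribute j ∈ Ui, else bᵢⱼ.
Initial tableau (one row per fragment):
  row 1: a1 b12 a3 a4 a5
  row 2: b21 a2 b23 b24 a5
  row 3: b31 a2 a3 a4 a5
Rows 2 and 3 agree on B; apply B→D and equate their D entries.
Rows 1 and 2 agree on E; apply E→A, C and equate their A, C entries.
Rows 1 and 3 agree on E; apply E→A, C and equate their A, C entries.
Row 2 is now all distinguished symbols — the join is lossless.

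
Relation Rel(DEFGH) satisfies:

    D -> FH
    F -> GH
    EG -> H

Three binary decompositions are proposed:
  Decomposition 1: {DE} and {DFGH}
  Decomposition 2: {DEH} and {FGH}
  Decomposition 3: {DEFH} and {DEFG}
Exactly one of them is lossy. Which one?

Decomposition 2

Decomposition 1: common = {D}, closure = {DFGH} → lossless.
Decomposition 2: common = {H}, closure = {H} → lossy.
Decomposition 3: common = {DEF}, closure = {DEFGH} → lossless.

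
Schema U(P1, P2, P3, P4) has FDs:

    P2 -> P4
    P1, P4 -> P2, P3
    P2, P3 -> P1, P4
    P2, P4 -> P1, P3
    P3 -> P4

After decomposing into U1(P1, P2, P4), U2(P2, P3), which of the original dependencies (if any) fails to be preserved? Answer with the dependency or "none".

Check P3 → P4: no single fragment contains all of {P3, P4}, and the restricted closure of {P3} across the fragments never reaches {P4}.
P2 → P4 is preserved.
P1, P4 → P2, P3 is preserved.
P2, P3 → P1, P4 is preserved.
P2, P4 → P1, P3 is preserved.

P3 -> P4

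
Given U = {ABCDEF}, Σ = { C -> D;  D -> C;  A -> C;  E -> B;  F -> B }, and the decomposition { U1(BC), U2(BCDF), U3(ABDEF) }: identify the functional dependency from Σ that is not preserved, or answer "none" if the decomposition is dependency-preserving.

none

C → D lies within U2.
D → C lies within U2.
A → C: restricted closure across fragments reaches C.
E → B lies within U3.
F → B lies within U2.
Every dependency is enforceable on the fragments, so the decomposition is dependency-preserving.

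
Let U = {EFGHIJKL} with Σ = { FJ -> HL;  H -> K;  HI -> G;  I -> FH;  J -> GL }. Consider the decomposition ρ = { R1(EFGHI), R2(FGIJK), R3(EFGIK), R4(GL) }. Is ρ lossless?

No

Chase test. Columns are EFGHIJKL; row i has aⱼ where attribute j ∈ Ri, else bᵢⱼ.
Initial tableau (one row per fragment):
  row 1: a1 a2 a3 a4 a5 b16 b17 b18
  row 2: b21 a2 a3 b24 a5 a6 a7 b28
  row 3: a1 a2 a3 b34 a5 b36 a7 b38
  row 4: b41 b42 a3 b44 b45 b46 b47 a8
Rows 1 and 2 agree on I; apply I→FH and equate their FH entries.
Rows 1 and 3 agree on I; apply I→FH and equate their FH entries.
Rows 1 and 2 agree on H; apply H→K and equate their K entries.
No row becomes fully distinguished — the join is lossy.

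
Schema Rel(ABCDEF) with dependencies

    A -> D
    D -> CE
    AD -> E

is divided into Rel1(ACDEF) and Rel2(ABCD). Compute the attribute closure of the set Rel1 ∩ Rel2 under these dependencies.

Rel1 ∩ Rel2 = {ACD}.
D → CE applies, adding E
Closure: {ACDE}.

ACDE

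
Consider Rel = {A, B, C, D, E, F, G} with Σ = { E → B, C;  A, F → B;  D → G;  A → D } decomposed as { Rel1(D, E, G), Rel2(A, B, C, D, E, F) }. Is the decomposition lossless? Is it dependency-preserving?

Lossless test: (D, E)⁺ = {B, C, D, E, G}, which contains all of one fragment — lossless.
Dependency preservation: every FD's attributes lie within a single fragment, so each can be enforced locally — preserved.

lossless and dependency-preserving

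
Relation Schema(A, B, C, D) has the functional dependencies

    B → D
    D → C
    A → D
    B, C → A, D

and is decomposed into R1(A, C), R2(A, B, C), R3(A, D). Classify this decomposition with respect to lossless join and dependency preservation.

lossless but not dependency-preserving

Lossless test (chase): Rows 1 and 2 agree on A; apply A→D and equate their D entries. Rows 1 and 3 agree on A; apply A→D and equate their D entries. Rows 1 and 3 agree on D; apply D→C and equate their C entries. Row 2 is now all distinguished symbols — the join is lossless.
Dependency preservation: the restricted closure of {D} across the fragments never reaches {C}, so D → C cannot be enforced without a join — not preserved.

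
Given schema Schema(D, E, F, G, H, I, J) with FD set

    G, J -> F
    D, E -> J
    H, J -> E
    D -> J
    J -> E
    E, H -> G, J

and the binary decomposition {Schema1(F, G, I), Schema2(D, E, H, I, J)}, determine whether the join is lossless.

No

Common attributes: Schema1 ∩ Schema2 = {I}.
No dependency enlarges {I}, so (I)⁺ = {I}.
The closure contains neither all of Schema1 = {F, G, I} nor all of Schema2 = {D, E, H, I, J}, so the common attributes are not a superkey of either fragment. The join is lossy.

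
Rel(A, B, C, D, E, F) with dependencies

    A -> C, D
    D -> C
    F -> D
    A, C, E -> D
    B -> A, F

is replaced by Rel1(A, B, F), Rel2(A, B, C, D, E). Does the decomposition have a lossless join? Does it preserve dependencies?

Lossless test: (A, B)⁺ = {A, B, C, D, F}, which contains all of one fragment — lossless.
Dependency preservation: the restricted closure of {F} across the fragments never reaches {D}, so F → D cannot be enforced without a join — not preserved.

lossless but not dependency-preserving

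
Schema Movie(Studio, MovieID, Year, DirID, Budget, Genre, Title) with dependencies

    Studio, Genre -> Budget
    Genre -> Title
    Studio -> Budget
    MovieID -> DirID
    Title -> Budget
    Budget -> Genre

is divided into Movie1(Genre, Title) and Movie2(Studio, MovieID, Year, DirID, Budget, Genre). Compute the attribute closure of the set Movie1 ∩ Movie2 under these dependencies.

Budget, Genre, Title

Movie1 ∩ Movie2 = {Genre}.
Genre → Title applies, adding Title
Title → Budget applies, adding Budget
Closure: {Budget, Genre, Title}.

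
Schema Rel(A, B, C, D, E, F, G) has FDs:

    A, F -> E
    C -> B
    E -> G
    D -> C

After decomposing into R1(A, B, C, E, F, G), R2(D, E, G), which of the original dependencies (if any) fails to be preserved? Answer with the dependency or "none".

Check D → C: no single fragment contains all of {C, D}, and the restricted closure of {D} across the fragments never reaches {C}.
A, F → E is preserved.
C → B is preserved.
E → G is preserved.

D -> C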